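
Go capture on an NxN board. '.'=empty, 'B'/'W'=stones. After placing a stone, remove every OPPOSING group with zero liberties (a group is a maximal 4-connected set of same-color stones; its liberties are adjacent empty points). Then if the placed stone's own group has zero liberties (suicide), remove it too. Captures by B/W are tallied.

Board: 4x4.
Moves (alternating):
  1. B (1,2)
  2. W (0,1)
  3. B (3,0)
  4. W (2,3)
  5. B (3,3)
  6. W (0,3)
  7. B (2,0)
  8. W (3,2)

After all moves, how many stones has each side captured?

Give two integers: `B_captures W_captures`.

Answer: 0 1

Derivation:
Move 1: B@(1,2) -> caps B=0 W=0
Move 2: W@(0,1) -> caps B=0 W=0
Move 3: B@(3,0) -> caps B=0 W=0
Move 4: W@(2,3) -> caps B=0 W=0
Move 5: B@(3,3) -> caps B=0 W=0
Move 6: W@(0,3) -> caps B=0 W=0
Move 7: B@(2,0) -> caps B=0 W=0
Move 8: W@(3,2) -> caps B=0 W=1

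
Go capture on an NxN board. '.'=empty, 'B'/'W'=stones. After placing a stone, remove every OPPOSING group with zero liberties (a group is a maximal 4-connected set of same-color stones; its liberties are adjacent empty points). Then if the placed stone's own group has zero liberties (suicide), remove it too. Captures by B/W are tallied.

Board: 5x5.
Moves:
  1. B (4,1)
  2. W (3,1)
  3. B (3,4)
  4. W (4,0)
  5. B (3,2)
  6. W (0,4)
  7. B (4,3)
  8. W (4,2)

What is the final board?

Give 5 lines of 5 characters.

Answer: ....W
.....
.....
.WB.B
W.WB.

Derivation:
Move 1: B@(4,1) -> caps B=0 W=0
Move 2: W@(3,1) -> caps B=0 W=0
Move 3: B@(3,4) -> caps B=0 W=0
Move 4: W@(4,0) -> caps B=0 W=0
Move 5: B@(3,2) -> caps B=0 W=0
Move 6: W@(0,4) -> caps B=0 W=0
Move 7: B@(4,3) -> caps B=0 W=0
Move 8: W@(4,2) -> caps B=0 W=1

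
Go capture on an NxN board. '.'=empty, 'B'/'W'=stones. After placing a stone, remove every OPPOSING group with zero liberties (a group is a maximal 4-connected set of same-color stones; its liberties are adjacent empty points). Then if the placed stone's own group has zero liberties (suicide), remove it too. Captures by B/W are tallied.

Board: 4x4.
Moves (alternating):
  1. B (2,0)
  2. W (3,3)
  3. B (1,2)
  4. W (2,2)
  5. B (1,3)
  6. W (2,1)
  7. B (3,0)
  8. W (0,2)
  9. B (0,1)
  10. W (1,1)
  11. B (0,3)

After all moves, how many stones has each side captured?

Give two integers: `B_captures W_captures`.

Answer: 1 0

Derivation:
Move 1: B@(2,0) -> caps B=0 W=0
Move 2: W@(3,3) -> caps B=0 W=0
Move 3: B@(1,2) -> caps B=0 W=0
Move 4: W@(2,2) -> caps B=0 W=0
Move 5: B@(1,3) -> caps B=0 W=0
Move 6: W@(2,1) -> caps B=0 W=0
Move 7: B@(3,0) -> caps B=0 W=0
Move 8: W@(0,2) -> caps B=0 W=0
Move 9: B@(0,1) -> caps B=0 W=0
Move 10: W@(1,1) -> caps B=0 W=0
Move 11: B@(0,3) -> caps B=1 W=0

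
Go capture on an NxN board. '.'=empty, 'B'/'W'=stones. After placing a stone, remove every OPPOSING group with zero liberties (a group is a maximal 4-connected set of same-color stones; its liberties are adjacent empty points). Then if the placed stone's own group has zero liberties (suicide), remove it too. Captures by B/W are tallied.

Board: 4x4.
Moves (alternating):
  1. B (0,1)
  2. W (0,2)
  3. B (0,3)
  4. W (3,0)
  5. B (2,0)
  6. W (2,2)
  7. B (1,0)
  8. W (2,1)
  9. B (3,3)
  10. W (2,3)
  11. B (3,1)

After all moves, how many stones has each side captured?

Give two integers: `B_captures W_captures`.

Move 1: B@(0,1) -> caps B=0 W=0
Move 2: W@(0,2) -> caps B=0 W=0
Move 3: B@(0,3) -> caps B=0 W=0
Move 4: W@(3,0) -> caps B=0 W=0
Move 5: B@(2,0) -> caps B=0 W=0
Move 6: W@(2,2) -> caps B=0 W=0
Move 7: B@(1,0) -> caps B=0 W=0
Move 8: W@(2,1) -> caps B=0 W=0
Move 9: B@(3,3) -> caps B=0 W=0
Move 10: W@(2,3) -> caps B=0 W=0
Move 11: B@(3,1) -> caps B=1 W=0

Answer: 1 0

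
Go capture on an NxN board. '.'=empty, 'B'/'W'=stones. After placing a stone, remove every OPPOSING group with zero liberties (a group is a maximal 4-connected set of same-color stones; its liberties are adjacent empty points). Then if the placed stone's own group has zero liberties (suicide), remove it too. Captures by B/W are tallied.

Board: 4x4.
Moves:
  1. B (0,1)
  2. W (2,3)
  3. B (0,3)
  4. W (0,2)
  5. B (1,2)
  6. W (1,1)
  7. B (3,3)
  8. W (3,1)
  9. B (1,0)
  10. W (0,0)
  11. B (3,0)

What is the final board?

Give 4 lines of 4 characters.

Answer: .B.B
BWB.
...W
BW.B

Derivation:
Move 1: B@(0,1) -> caps B=0 W=0
Move 2: W@(2,3) -> caps B=0 W=0
Move 3: B@(0,3) -> caps B=0 W=0
Move 4: W@(0,2) -> caps B=0 W=0
Move 5: B@(1,2) -> caps B=1 W=0
Move 6: W@(1,1) -> caps B=1 W=0
Move 7: B@(3,3) -> caps B=1 W=0
Move 8: W@(3,1) -> caps B=1 W=0
Move 9: B@(1,0) -> caps B=1 W=0
Move 10: W@(0,0) -> caps B=1 W=0
Move 11: B@(3,0) -> caps B=1 W=0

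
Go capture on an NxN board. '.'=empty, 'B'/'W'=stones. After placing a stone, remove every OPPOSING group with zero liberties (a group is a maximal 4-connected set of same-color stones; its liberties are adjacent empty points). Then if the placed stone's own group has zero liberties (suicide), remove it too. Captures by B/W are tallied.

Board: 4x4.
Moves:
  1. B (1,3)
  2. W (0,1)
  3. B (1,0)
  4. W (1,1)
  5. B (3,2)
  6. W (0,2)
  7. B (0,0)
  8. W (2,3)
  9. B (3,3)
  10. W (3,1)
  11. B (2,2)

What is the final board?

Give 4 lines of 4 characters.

Answer: BWW.
BW.B
..B.
.WBB

Derivation:
Move 1: B@(1,3) -> caps B=0 W=0
Move 2: W@(0,1) -> caps B=0 W=0
Move 3: B@(1,0) -> caps B=0 W=0
Move 4: W@(1,1) -> caps B=0 W=0
Move 5: B@(3,2) -> caps B=0 W=0
Move 6: W@(0,2) -> caps B=0 W=0
Move 7: B@(0,0) -> caps B=0 W=0
Move 8: W@(2,3) -> caps B=0 W=0
Move 9: B@(3,3) -> caps B=0 W=0
Move 10: W@(3,1) -> caps B=0 W=0
Move 11: B@(2,2) -> caps B=1 W=0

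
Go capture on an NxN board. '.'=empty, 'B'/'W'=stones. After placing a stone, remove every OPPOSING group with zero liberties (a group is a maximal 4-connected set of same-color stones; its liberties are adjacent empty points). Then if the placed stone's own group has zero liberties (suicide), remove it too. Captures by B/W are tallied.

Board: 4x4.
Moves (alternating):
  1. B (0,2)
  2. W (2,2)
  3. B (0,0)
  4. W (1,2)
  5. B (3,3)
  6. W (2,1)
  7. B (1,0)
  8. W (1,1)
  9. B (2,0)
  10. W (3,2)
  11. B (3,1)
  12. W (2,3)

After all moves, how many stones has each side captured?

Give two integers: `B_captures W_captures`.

Move 1: B@(0,2) -> caps B=0 W=0
Move 2: W@(2,2) -> caps B=0 W=0
Move 3: B@(0,0) -> caps B=0 W=0
Move 4: W@(1,2) -> caps B=0 W=0
Move 5: B@(3,3) -> caps B=0 W=0
Move 6: W@(2,1) -> caps B=0 W=0
Move 7: B@(1,0) -> caps B=0 W=0
Move 8: W@(1,1) -> caps B=0 W=0
Move 9: B@(2,0) -> caps B=0 W=0
Move 10: W@(3,2) -> caps B=0 W=0
Move 11: B@(3,1) -> caps B=0 W=0
Move 12: W@(2,3) -> caps B=0 W=1

Answer: 0 1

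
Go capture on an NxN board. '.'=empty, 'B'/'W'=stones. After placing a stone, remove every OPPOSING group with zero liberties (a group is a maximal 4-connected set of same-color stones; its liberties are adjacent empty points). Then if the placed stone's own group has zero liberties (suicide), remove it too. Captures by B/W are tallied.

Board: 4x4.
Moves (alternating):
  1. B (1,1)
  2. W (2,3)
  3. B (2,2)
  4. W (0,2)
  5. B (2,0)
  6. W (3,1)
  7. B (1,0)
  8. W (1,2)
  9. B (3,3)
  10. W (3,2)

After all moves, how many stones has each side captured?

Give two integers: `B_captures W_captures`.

Move 1: B@(1,1) -> caps B=0 W=0
Move 2: W@(2,3) -> caps B=0 W=0
Move 3: B@(2,2) -> caps B=0 W=0
Move 4: W@(0,2) -> caps B=0 W=0
Move 5: B@(2,0) -> caps B=0 W=0
Move 6: W@(3,1) -> caps B=0 W=0
Move 7: B@(1,0) -> caps B=0 W=0
Move 8: W@(1,2) -> caps B=0 W=0
Move 9: B@(3,3) -> caps B=0 W=0
Move 10: W@(3,2) -> caps B=0 W=1

Answer: 0 1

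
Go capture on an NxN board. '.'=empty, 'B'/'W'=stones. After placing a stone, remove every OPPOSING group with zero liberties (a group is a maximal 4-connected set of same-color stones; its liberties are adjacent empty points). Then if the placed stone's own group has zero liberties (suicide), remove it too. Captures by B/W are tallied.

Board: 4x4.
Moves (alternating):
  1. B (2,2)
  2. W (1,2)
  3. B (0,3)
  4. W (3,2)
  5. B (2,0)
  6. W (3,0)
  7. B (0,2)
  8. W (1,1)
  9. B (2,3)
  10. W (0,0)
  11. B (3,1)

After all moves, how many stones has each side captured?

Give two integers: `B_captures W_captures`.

Move 1: B@(2,2) -> caps B=0 W=0
Move 2: W@(1,2) -> caps B=0 W=0
Move 3: B@(0,3) -> caps B=0 W=0
Move 4: W@(3,2) -> caps B=0 W=0
Move 5: B@(2,0) -> caps B=0 W=0
Move 6: W@(3,0) -> caps B=0 W=0
Move 7: B@(0,2) -> caps B=0 W=0
Move 8: W@(1,1) -> caps B=0 W=0
Move 9: B@(2,3) -> caps B=0 W=0
Move 10: W@(0,0) -> caps B=0 W=0
Move 11: B@(3,1) -> caps B=1 W=0

Answer: 1 0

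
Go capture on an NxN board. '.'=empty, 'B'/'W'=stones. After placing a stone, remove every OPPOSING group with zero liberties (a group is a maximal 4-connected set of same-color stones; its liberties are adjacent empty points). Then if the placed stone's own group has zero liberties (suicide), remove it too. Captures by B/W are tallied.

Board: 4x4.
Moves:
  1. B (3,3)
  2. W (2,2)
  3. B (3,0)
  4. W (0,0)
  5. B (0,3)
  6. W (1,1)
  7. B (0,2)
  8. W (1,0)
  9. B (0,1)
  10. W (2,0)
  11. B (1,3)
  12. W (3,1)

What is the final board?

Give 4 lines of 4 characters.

Answer: WBBB
WW.B
W.W.
.W.B

Derivation:
Move 1: B@(3,3) -> caps B=0 W=0
Move 2: W@(2,2) -> caps B=0 W=0
Move 3: B@(3,0) -> caps B=0 W=0
Move 4: W@(0,0) -> caps B=0 W=0
Move 5: B@(0,3) -> caps B=0 W=0
Move 6: W@(1,1) -> caps B=0 W=0
Move 7: B@(0,2) -> caps B=0 W=0
Move 8: W@(1,0) -> caps B=0 W=0
Move 9: B@(0,1) -> caps B=0 W=0
Move 10: W@(2,0) -> caps B=0 W=0
Move 11: B@(1,3) -> caps B=0 W=0
Move 12: W@(3,1) -> caps B=0 W=1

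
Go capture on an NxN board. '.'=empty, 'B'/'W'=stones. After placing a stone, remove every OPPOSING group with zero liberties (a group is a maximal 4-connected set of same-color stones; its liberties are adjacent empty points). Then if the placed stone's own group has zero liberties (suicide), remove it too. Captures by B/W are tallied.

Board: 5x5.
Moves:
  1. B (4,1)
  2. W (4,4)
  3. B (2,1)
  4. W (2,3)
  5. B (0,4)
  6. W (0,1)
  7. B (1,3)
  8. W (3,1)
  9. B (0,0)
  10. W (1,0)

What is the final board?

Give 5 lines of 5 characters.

Move 1: B@(4,1) -> caps B=0 W=0
Move 2: W@(4,4) -> caps B=0 W=0
Move 3: B@(2,1) -> caps B=0 W=0
Move 4: W@(2,3) -> caps B=0 W=0
Move 5: B@(0,4) -> caps B=0 W=0
Move 6: W@(0,1) -> caps B=0 W=0
Move 7: B@(1,3) -> caps B=0 W=0
Move 8: W@(3,1) -> caps B=0 W=0
Move 9: B@(0,0) -> caps B=0 W=0
Move 10: W@(1,0) -> caps B=0 W=1

Answer: .W..B
W..B.
.B.W.
.W...
.B..W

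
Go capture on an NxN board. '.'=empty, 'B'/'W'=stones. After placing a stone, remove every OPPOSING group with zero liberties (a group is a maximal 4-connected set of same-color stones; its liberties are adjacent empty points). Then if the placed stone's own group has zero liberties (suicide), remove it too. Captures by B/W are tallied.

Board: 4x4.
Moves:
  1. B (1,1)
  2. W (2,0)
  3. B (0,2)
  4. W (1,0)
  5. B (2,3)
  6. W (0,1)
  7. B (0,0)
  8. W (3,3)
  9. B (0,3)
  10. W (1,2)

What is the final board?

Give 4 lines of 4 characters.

Move 1: B@(1,1) -> caps B=0 W=0
Move 2: W@(2,0) -> caps B=0 W=0
Move 3: B@(0,2) -> caps B=0 W=0
Move 4: W@(1,0) -> caps B=0 W=0
Move 5: B@(2,3) -> caps B=0 W=0
Move 6: W@(0,1) -> caps B=0 W=0
Move 7: B@(0,0) -> caps B=1 W=0
Move 8: W@(3,3) -> caps B=1 W=0
Move 9: B@(0,3) -> caps B=1 W=0
Move 10: W@(1,2) -> caps B=1 W=0

Answer: B.BB
WBW.
W..B
...W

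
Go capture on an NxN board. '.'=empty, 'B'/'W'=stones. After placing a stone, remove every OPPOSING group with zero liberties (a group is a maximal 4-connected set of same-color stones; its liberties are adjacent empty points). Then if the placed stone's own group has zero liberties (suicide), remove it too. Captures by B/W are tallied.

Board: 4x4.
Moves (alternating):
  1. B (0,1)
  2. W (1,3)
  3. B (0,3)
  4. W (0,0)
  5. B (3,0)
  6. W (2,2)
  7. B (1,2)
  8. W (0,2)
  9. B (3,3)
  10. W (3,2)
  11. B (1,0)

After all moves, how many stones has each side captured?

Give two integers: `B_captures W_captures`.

Move 1: B@(0,1) -> caps B=0 W=0
Move 2: W@(1,3) -> caps B=0 W=0
Move 3: B@(0,3) -> caps B=0 W=0
Move 4: W@(0,0) -> caps B=0 W=0
Move 5: B@(3,0) -> caps B=0 W=0
Move 6: W@(2,2) -> caps B=0 W=0
Move 7: B@(1,2) -> caps B=0 W=0
Move 8: W@(0,2) -> caps B=0 W=1
Move 9: B@(3,3) -> caps B=0 W=1
Move 10: W@(3,2) -> caps B=0 W=1
Move 11: B@(1,0) -> caps B=1 W=1

Answer: 1 1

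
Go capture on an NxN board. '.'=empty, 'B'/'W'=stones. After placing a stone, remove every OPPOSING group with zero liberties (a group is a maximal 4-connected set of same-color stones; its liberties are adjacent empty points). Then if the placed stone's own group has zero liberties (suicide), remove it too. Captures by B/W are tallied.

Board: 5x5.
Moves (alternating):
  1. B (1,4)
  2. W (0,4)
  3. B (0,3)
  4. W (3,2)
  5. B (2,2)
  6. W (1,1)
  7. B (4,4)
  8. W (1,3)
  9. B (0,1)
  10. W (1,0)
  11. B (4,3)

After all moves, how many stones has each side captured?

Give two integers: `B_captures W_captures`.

Answer: 1 0

Derivation:
Move 1: B@(1,4) -> caps B=0 W=0
Move 2: W@(0,4) -> caps B=0 W=0
Move 3: B@(0,3) -> caps B=1 W=0
Move 4: W@(3,2) -> caps B=1 W=0
Move 5: B@(2,2) -> caps B=1 W=0
Move 6: W@(1,1) -> caps B=1 W=0
Move 7: B@(4,4) -> caps B=1 W=0
Move 8: W@(1,3) -> caps B=1 W=0
Move 9: B@(0,1) -> caps B=1 W=0
Move 10: W@(1,0) -> caps B=1 W=0
Move 11: B@(4,3) -> caps B=1 W=0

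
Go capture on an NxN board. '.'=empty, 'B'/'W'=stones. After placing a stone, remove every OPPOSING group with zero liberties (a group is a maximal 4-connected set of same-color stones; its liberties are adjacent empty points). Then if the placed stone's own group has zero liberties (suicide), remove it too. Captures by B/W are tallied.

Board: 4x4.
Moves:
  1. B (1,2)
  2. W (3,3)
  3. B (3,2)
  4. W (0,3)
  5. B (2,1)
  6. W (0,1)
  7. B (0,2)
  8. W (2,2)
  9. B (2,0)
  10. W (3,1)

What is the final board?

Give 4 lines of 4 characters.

Answer: .WBW
..B.
BBW.
.W.W

Derivation:
Move 1: B@(1,2) -> caps B=0 W=0
Move 2: W@(3,3) -> caps B=0 W=0
Move 3: B@(3,2) -> caps B=0 W=0
Move 4: W@(0,3) -> caps B=0 W=0
Move 5: B@(2,1) -> caps B=0 W=0
Move 6: W@(0,1) -> caps B=0 W=0
Move 7: B@(0,2) -> caps B=0 W=0
Move 8: W@(2,2) -> caps B=0 W=0
Move 9: B@(2,0) -> caps B=0 W=0
Move 10: W@(3,1) -> caps B=0 W=1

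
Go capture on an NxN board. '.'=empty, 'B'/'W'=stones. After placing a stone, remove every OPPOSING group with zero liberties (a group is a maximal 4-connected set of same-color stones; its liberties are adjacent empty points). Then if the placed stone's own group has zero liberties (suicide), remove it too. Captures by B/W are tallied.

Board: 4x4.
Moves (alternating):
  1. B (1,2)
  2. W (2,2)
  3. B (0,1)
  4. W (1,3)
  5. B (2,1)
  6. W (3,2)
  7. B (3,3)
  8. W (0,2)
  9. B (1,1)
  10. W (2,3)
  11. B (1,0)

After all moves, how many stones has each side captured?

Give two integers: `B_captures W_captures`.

Move 1: B@(1,2) -> caps B=0 W=0
Move 2: W@(2,2) -> caps B=0 W=0
Move 3: B@(0,1) -> caps B=0 W=0
Move 4: W@(1,3) -> caps B=0 W=0
Move 5: B@(2,1) -> caps B=0 W=0
Move 6: W@(3,2) -> caps B=0 W=0
Move 7: B@(3,3) -> caps B=0 W=0
Move 8: W@(0,2) -> caps B=0 W=0
Move 9: B@(1,1) -> caps B=0 W=0
Move 10: W@(2,3) -> caps B=0 W=1
Move 11: B@(1,0) -> caps B=0 W=1

Answer: 0 1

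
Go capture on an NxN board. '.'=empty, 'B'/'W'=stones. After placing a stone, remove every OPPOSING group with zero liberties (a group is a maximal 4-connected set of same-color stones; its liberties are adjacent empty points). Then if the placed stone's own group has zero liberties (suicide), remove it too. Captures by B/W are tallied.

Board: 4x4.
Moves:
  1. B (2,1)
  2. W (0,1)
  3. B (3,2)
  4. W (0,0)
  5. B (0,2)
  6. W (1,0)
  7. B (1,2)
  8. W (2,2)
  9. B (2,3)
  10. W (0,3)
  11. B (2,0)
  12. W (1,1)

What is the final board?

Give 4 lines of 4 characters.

Move 1: B@(2,1) -> caps B=0 W=0
Move 2: W@(0,1) -> caps B=0 W=0
Move 3: B@(3,2) -> caps B=0 W=0
Move 4: W@(0,0) -> caps B=0 W=0
Move 5: B@(0,2) -> caps B=0 W=0
Move 6: W@(1,0) -> caps B=0 W=0
Move 7: B@(1,2) -> caps B=0 W=0
Move 8: W@(2,2) -> caps B=0 W=0
Move 9: B@(2,3) -> caps B=1 W=0
Move 10: W@(0,3) -> caps B=1 W=0
Move 11: B@(2,0) -> caps B=1 W=0
Move 12: W@(1,1) -> caps B=1 W=0

Answer: ..BW
..B.
BB.B
..B.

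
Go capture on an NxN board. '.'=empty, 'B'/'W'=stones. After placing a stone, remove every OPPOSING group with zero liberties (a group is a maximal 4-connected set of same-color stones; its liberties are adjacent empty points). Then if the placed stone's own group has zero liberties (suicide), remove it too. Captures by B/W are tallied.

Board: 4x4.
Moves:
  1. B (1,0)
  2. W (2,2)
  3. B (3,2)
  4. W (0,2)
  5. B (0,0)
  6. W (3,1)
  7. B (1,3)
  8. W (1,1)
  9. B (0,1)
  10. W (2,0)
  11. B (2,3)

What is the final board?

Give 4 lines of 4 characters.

Answer: ..W.
.W.B
W.WB
.WB.

Derivation:
Move 1: B@(1,0) -> caps B=0 W=0
Move 2: W@(2,2) -> caps B=0 W=0
Move 3: B@(3,2) -> caps B=0 W=0
Move 4: W@(0,2) -> caps B=0 W=0
Move 5: B@(0,0) -> caps B=0 W=0
Move 6: W@(3,1) -> caps B=0 W=0
Move 7: B@(1,3) -> caps B=0 W=0
Move 8: W@(1,1) -> caps B=0 W=0
Move 9: B@(0,1) -> caps B=0 W=0
Move 10: W@(2,0) -> caps B=0 W=3
Move 11: B@(2,3) -> caps B=0 W=3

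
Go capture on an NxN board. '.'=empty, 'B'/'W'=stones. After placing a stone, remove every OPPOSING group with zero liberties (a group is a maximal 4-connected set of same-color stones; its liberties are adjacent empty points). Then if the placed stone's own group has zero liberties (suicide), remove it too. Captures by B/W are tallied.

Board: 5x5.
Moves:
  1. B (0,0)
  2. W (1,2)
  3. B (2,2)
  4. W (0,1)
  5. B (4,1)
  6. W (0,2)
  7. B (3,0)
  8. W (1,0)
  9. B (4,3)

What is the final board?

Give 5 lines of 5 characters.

Move 1: B@(0,0) -> caps B=0 W=0
Move 2: W@(1,2) -> caps B=0 W=0
Move 3: B@(2,2) -> caps B=0 W=0
Move 4: W@(0,1) -> caps B=0 W=0
Move 5: B@(4,1) -> caps B=0 W=0
Move 6: W@(0,2) -> caps B=0 W=0
Move 7: B@(3,0) -> caps B=0 W=0
Move 8: W@(1,0) -> caps B=0 W=1
Move 9: B@(4,3) -> caps B=0 W=1

Answer: .WW..
W.W..
..B..
B....
.B.B.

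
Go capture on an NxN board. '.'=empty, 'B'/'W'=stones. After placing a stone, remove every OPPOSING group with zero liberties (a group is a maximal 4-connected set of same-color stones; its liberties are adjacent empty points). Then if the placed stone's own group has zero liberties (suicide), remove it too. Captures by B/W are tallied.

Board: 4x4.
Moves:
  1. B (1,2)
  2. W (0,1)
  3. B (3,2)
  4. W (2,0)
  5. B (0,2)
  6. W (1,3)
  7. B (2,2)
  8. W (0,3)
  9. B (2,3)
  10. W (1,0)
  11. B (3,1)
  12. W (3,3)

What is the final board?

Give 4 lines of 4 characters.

Move 1: B@(1,2) -> caps B=0 W=0
Move 2: W@(0,1) -> caps B=0 W=0
Move 3: B@(3,2) -> caps B=0 W=0
Move 4: W@(2,0) -> caps B=0 W=0
Move 5: B@(0,2) -> caps B=0 W=0
Move 6: W@(1,3) -> caps B=0 W=0
Move 7: B@(2,2) -> caps B=0 W=0
Move 8: W@(0,3) -> caps B=0 W=0
Move 9: B@(2,3) -> caps B=2 W=0
Move 10: W@(1,0) -> caps B=2 W=0
Move 11: B@(3,1) -> caps B=2 W=0
Move 12: W@(3,3) -> caps B=2 W=0

Answer: .WB.
W.B.
W.BB
.BB.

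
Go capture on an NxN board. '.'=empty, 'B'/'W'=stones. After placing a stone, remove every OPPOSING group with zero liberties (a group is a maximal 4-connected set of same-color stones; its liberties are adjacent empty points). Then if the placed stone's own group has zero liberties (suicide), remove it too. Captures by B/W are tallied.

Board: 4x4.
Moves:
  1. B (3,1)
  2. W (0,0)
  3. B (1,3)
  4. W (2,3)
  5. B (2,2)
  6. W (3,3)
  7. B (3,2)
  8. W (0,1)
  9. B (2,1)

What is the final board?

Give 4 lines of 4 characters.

Move 1: B@(3,1) -> caps B=0 W=0
Move 2: W@(0,0) -> caps B=0 W=0
Move 3: B@(1,3) -> caps B=0 W=0
Move 4: W@(2,3) -> caps B=0 W=0
Move 5: B@(2,2) -> caps B=0 W=0
Move 6: W@(3,3) -> caps B=0 W=0
Move 7: B@(3,2) -> caps B=2 W=0
Move 8: W@(0,1) -> caps B=2 W=0
Move 9: B@(2,1) -> caps B=2 W=0

Answer: WW..
...B
.BB.
.BB.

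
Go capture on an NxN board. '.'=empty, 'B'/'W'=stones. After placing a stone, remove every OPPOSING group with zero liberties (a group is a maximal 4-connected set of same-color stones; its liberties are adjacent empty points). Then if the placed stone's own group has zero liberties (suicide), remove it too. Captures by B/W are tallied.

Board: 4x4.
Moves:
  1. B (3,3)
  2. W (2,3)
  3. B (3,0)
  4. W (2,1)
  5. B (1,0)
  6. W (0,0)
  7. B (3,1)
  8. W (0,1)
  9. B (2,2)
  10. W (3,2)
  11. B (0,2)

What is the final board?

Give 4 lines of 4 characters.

Move 1: B@(3,3) -> caps B=0 W=0
Move 2: W@(2,3) -> caps B=0 W=0
Move 3: B@(3,0) -> caps B=0 W=0
Move 4: W@(2,1) -> caps B=0 W=0
Move 5: B@(1,0) -> caps B=0 W=0
Move 6: W@(0,0) -> caps B=0 W=0
Move 7: B@(3,1) -> caps B=0 W=0
Move 8: W@(0,1) -> caps B=0 W=0
Move 9: B@(2,2) -> caps B=0 W=0
Move 10: W@(3,2) -> caps B=0 W=1
Move 11: B@(0,2) -> caps B=0 W=1

Answer: WWB.
B...
.WBW
BBW.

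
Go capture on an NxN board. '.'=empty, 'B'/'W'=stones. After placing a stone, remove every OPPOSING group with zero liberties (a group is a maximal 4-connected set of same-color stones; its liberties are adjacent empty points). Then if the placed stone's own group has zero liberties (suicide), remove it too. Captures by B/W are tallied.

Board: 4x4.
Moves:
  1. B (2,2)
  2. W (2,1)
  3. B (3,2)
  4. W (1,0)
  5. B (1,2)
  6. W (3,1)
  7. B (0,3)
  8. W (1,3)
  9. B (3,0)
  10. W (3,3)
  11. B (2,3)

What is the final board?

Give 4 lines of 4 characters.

Move 1: B@(2,2) -> caps B=0 W=0
Move 2: W@(2,1) -> caps B=0 W=0
Move 3: B@(3,2) -> caps B=0 W=0
Move 4: W@(1,0) -> caps B=0 W=0
Move 5: B@(1,2) -> caps B=0 W=0
Move 6: W@(3,1) -> caps B=0 W=0
Move 7: B@(0,3) -> caps B=0 W=0
Move 8: W@(1,3) -> caps B=0 W=0
Move 9: B@(3,0) -> caps B=0 W=0
Move 10: W@(3,3) -> caps B=0 W=0
Move 11: B@(2,3) -> caps B=2 W=0

Answer: ...B
W.B.
.WBB
BWB.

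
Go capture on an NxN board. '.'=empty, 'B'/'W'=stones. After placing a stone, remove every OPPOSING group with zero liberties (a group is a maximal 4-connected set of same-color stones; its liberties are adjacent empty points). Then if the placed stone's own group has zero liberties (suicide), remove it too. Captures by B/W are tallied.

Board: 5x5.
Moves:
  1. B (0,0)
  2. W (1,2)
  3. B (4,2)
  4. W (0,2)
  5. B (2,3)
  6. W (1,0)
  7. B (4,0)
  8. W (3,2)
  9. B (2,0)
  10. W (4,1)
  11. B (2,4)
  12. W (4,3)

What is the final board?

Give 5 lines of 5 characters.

Answer: B.W..
W.W..
B..BB
..W..
BW.W.

Derivation:
Move 1: B@(0,0) -> caps B=0 W=0
Move 2: W@(1,2) -> caps B=0 W=0
Move 3: B@(4,2) -> caps B=0 W=0
Move 4: W@(0,2) -> caps B=0 W=0
Move 5: B@(2,3) -> caps B=0 W=0
Move 6: W@(1,0) -> caps B=0 W=0
Move 7: B@(4,0) -> caps B=0 W=0
Move 8: W@(3,2) -> caps B=0 W=0
Move 9: B@(2,0) -> caps B=0 W=0
Move 10: W@(4,1) -> caps B=0 W=0
Move 11: B@(2,4) -> caps B=0 W=0
Move 12: W@(4,3) -> caps B=0 W=1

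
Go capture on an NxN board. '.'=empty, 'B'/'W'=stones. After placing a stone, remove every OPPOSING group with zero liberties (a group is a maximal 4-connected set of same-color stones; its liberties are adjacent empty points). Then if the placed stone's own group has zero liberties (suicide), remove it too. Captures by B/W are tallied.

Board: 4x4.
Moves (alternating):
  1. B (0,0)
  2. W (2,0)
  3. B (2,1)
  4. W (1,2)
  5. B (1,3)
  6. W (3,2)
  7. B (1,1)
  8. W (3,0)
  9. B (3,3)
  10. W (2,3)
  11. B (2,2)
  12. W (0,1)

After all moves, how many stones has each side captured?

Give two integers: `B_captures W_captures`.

Answer: 0 1

Derivation:
Move 1: B@(0,0) -> caps B=0 W=0
Move 2: W@(2,0) -> caps B=0 W=0
Move 3: B@(2,1) -> caps B=0 W=0
Move 4: W@(1,2) -> caps B=0 W=0
Move 5: B@(1,3) -> caps B=0 W=0
Move 6: W@(3,2) -> caps B=0 W=0
Move 7: B@(1,1) -> caps B=0 W=0
Move 8: W@(3,0) -> caps B=0 W=0
Move 9: B@(3,3) -> caps B=0 W=0
Move 10: W@(2,3) -> caps B=0 W=1
Move 11: B@(2,2) -> caps B=0 W=1
Move 12: W@(0,1) -> caps B=0 W=1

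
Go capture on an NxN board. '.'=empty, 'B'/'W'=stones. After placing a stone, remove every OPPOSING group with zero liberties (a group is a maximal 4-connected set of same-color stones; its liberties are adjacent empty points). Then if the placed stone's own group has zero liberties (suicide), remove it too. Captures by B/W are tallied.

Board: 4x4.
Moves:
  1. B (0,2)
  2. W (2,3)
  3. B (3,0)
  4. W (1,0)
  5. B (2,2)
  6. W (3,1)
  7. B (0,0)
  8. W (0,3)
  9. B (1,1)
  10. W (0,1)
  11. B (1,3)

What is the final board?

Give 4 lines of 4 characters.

Answer: .WB.
WB.B
..BW
BW..

Derivation:
Move 1: B@(0,2) -> caps B=0 W=0
Move 2: W@(2,3) -> caps B=0 W=0
Move 3: B@(3,0) -> caps B=0 W=0
Move 4: W@(1,0) -> caps B=0 W=0
Move 5: B@(2,2) -> caps B=0 W=0
Move 6: W@(3,1) -> caps B=0 W=0
Move 7: B@(0,0) -> caps B=0 W=0
Move 8: W@(0,3) -> caps B=0 W=0
Move 9: B@(1,1) -> caps B=0 W=0
Move 10: W@(0,1) -> caps B=0 W=1
Move 11: B@(1,3) -> caps B=1 W=1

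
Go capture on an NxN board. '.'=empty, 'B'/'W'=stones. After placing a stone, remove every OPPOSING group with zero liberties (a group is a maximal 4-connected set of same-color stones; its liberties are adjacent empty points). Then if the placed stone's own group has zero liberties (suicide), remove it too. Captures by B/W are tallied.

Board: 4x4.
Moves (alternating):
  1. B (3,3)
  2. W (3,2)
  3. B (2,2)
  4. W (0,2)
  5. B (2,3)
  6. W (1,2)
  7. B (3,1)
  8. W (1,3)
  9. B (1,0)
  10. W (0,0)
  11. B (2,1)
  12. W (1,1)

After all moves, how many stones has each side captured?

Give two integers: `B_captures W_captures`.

Move 1: B@(3,3) -> caps B=0 W=0
Move 2: W@(3,2) -> caps B=0 W=0
Move 3: B@(2,2) -> caps B=0 W=0
Move 4: W@(0,2) -> caps B=0 W=0
Move 5: B@(2,3) -> caps B=0 W=0
Move 6: W@(1,2) -> caps B=0 W=0
Move 7: B@(3,1) -> caps B=1 W=0
Move 8: W@(1,3) -> caps B=1 W=0
Move 9: B@(1,0) -> caps B=1 W=0
Move 10: W@(0,0) -> caps B=1 W=0
Move 11: B@(2,1) -> caps B=1 W=0
Move 12: W@(1,1) -> caps B=1 W=0

Answer: 1 0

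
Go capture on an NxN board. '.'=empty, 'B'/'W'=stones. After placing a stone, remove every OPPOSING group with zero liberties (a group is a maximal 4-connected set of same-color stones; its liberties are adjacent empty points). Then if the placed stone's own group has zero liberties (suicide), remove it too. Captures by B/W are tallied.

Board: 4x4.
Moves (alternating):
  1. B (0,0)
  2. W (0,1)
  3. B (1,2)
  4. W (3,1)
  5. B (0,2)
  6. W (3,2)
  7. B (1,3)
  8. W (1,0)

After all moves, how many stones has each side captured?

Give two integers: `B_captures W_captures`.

Answer: 0 1

Derivation:
Move 1: B@(0,0) -> caps B=0 W=0
Move 2: W@(0,1) -> caps B=0 W=0
Move 3: B@(1,2) -> caps B=0 W=0
Move 4: W@(3,1) -> caps B=0 W=0
Move 5: B@(0,2) -> caps B=0 W=0
Move 6: W@(3,2) -> caps B=0 W=0
Move 7: B@(1,3) -> caps B=0 W=0
Move 8: W@(1,0) -> caps B=0 W=1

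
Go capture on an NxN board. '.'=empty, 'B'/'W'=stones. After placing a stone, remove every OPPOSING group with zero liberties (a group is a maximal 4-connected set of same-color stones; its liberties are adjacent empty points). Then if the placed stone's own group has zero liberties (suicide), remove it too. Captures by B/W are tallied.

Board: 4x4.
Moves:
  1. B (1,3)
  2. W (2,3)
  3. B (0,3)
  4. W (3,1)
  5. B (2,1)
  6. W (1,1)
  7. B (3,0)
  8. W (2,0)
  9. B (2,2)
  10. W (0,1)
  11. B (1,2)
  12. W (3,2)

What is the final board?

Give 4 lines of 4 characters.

Answer: .W.B
.WBB
WBBW
.WW.

Derivation:
Move 1: B@(1,3) -> caps B=0 W=0
Move 2: W@(2,3) -> caps B=0 W=0
Move 3: B@(0,3) -> caps B=0 W=0
Move 4: W@(3,1) -> caps B=0 W=0
Move 5: B@(2,1) -> caps B=0 W=0
Move 6: W@(1,1) -> caps B=0 W=0
Move 7: B@(3,0) -> caps B=0 W=0
Move 8: W@(2,0) -> caps B=0 W=1
Move 9: B@(2,2) -> caps B=0 W=1
Move 10: W@(0,1) -> caps B=0 W=1
Move 11: B@(1,2) -> caps B=0 W=1
Move 12: W@(3,2) -> caps B=0 W=1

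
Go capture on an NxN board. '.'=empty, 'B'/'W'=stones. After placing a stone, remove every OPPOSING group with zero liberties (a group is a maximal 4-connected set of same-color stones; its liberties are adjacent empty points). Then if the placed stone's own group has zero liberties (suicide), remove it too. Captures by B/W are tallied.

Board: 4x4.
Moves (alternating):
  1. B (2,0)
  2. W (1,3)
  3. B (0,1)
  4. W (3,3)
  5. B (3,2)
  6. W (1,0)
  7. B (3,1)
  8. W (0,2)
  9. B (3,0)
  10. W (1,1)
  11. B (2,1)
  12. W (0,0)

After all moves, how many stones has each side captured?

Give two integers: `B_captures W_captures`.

Move 1: B@(2,0) -> caps B=0 W=0
Move 2: W@(1,3) -> caps B=0 W=0
Move 3: B@(0,1) -> caps B=0 W=0
Move 4: W@(3,3) -> caps B=0 W=0
Move 5: B@(3,2) -> caps B=0 W=0
Move 6: W@(1,0) -> caps B=0 W=0
Move 7: B@(3,1) -> caps B=0 W=0
Move 8: W@(0,2) -> caps B=0 W=0
Move 9: B@(3,0) -> caps B=0 W=0
Move 10: W@(1,1) -> caps B=0 W=0
Move 11: B@(2,1) -> caps B=0 W=0
Move 12: W@(0,0) -> caps B=0 W=1

Answer: 0 1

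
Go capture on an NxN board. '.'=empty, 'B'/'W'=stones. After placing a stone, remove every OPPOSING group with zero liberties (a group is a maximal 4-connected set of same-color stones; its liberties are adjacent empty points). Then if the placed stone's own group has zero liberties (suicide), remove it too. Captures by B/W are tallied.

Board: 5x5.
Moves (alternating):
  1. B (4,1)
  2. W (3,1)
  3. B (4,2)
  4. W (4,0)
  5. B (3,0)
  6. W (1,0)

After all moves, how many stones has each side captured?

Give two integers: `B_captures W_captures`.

Move 1: B@(4,1) -> caps B=0 W=0
Move 2: W@(3,1) -> caps B=0 W=0
Move 3: B@(4,2) -> caps B=0 W=0
Move 4: W@(4,0) -> caps B=0 W=0
Move 5: B@(3,0) -> caps B=1 W=0
Move 6: W@(1,0) -> caps B=1 W=0

Answer: 1 0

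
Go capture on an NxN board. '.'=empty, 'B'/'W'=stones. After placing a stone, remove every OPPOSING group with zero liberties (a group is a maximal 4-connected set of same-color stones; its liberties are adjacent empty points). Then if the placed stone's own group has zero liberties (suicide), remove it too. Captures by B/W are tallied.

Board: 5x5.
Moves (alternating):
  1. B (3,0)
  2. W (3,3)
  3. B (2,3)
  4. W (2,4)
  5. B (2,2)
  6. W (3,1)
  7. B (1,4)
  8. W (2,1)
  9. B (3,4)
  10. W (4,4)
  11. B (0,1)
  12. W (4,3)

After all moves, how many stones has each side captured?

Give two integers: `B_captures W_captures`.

Answer: 1 0

Derivation:
Move 1: B@(3,0) -> caps B=0 W=0
Move 2: W@(3,3) -> caps B=0 W=0
Move 3: B@(2,3) -> caps B=0 W=0
Move 4: W@(2,4) -> caps B=0 W=0
Move 5: B@(2,2) -> caps B=0 W=0
Move 6: W@(3,1) -> caps B=0 W=0
Move 7: B@(1,4) -> caps B=0 W=0
Move 8: W@(2,1) -> caps B=0 W=0
Move 9: B@(3,4) -> caps B=1 W=0
Move 10: W@(4,4) -> caps B=1 W=0
Move 11: B@(0,1) -> caps B=1 W=0
Move 12: W@(4,3) -> caps B=1 W=0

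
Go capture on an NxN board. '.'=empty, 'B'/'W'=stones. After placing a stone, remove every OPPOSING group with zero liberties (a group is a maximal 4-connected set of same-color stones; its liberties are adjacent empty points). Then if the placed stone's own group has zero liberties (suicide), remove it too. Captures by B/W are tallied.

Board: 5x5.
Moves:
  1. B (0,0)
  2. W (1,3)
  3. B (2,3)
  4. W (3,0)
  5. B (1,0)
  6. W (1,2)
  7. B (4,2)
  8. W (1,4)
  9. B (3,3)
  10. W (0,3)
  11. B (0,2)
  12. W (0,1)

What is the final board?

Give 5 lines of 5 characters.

Move 1: B@(0,0) -> caps B=0 W=0
Move 2: W@(1,3) -> caps B=0 W=0
Move 3: B@(2,3) -> caps B=0 W=0
Move 4: W@(3,0) -> caps B=0 W=0
Move 5: B@(1,0) -> caps B=0 W=0
Move 6: W@(1,2) -> caps B=0 W=0
Move 7: B@(4,2) -> caps B=0 W=0
Move 8: W@(1,4) -> caps B=0 W=0
Move 9: B@(3,3) -> caps B=0 W=0
Move 10: W@(0,3) -> caps B=0 W=0
Move 11: B@(0,2) -> caps B=0 W=0
Move 12: W@(0,1) -> caps B=0 W=1

Answer: BW.W.
B.WWW
...B.
W..B.
..B..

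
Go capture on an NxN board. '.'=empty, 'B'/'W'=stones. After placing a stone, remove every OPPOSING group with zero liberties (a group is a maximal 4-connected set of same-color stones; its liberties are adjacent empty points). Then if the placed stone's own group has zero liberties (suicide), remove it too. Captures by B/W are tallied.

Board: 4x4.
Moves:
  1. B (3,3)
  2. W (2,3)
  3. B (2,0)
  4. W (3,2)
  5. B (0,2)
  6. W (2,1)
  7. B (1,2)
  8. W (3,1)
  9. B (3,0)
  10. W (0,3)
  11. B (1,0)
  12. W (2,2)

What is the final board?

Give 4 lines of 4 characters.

Answer: ..BW
B.B.
BWWW
BWW.

Derivation:
Move 1: B@(3,3) -> caps B=0 W=0
Move 2: W@(2,3) -> caps B=0 W=0
Move 3: B@(2,0) -> caps B=0 W=0
Move 4: W@(3,2) -> caps B=0 W=1
Move 5: B@(0,2) -> caps B=0 W=1
Move 6: W@(2,1) -> caps B=0 W=1
Move 7: B@(1,2) -> caps B=0 W=1
Move 8: W@(3,1) -> caps B=0 W=1
Move 9: B@(3,0) -> caps B=0 W=1
Move 10: W@(0,3) -> caps B=0 W=1
Move 11: B@(1,0) -> caps B=0 W=1
Move 12: W@(2,2) -> caps B=0 W=1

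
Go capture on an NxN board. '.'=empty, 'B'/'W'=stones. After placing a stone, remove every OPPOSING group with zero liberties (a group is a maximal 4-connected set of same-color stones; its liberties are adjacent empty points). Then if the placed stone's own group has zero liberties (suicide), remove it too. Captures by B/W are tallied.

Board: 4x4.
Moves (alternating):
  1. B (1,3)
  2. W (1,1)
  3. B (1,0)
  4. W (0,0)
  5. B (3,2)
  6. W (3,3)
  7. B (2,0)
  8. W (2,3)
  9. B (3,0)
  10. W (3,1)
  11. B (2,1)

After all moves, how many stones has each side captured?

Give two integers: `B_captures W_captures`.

Move 1: B@(1,3) -> caps B=0 W=0
Move 2: W@(1,1) -> caps B=0 W=0
Move 3: B@(1,0) -> caps B=0 W=0
Move 4: W@(0,0) -> caps B=0 W=0
Move 5: B@(3,2) -> caps B=0 W=0
Move 6: W@(3,3) -> caps B=0 W=0
Move 7: B@(2,0) -> caps B=0 W=0
Move 8: W@(2,3) -> caps B=0 W=0
Move 9: B@(3,0) -> caps B=0 W=0
Move 10: W@(3,1) -> caps B=0 W=0
Move 11: B@(2,1) -> caps B=1 W=0

Answer: 1 0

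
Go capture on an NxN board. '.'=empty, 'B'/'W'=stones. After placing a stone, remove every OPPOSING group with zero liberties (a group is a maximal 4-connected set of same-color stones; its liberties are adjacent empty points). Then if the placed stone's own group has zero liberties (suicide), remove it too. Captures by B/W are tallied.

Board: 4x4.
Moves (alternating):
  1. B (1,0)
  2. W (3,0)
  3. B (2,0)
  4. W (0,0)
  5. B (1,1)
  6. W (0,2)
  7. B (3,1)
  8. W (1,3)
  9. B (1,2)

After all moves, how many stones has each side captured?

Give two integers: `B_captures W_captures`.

Move 1: B@(1,0) -> caps B=0 W=0
Move 2: W@(3,0) -> caps B=0 W=0
Move 3: B@(2,0) -> caps B=0 W=0
Move 4: W@(0,0) -> caps B=0 W=0
Move 5: B@(1,1) -> caps B=0 W=0
Move 6: W@(0,2) -> caps B=0 W=0
Move 7: B@(3,1) -> caps B=1 W=0
Move 8: W@(1,3) -> caps B=1 W=0
Move 9: B@(1,2) -> caps B=1 W=0

Answer: 1 0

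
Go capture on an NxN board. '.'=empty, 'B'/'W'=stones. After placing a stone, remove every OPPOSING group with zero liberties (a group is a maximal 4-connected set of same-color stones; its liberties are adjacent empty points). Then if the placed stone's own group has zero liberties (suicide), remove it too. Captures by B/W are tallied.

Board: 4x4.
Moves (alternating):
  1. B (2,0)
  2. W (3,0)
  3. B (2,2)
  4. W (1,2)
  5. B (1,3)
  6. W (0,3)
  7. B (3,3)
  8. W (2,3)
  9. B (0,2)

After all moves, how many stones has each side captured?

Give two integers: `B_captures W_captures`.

Answer: 0 1

Derivation:
Move 1: B@(2,0) -> caps B=0 W=0
Move 2: W@(3,0) -> caps B=0 W=0
Move 3: B@(2,2) -> caps B=0 W=0
Move 4: W@(1,2) -> caps B=0 W=0
Move 5: B@(1,3) -> caps B=0 W=0
Move 6: W@(0,3) -> caps B=0 W=0
Move 7: B@(3,3) -> caps B=0 W=0
Move 8: W@(2,3) -> caps B=0 W=1
Move 9: B@(0,2) -> caps B=0 W=1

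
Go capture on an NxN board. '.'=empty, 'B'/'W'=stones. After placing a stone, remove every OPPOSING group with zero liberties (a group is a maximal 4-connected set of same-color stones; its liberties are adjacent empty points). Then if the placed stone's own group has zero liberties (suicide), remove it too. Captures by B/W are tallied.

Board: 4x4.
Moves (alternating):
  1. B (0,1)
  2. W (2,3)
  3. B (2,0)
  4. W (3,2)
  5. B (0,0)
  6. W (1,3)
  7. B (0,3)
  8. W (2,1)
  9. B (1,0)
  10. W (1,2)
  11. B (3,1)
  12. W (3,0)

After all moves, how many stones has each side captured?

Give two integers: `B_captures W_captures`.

Answer: 0 1

Derivation:
Move 1: B@(0,1) -> caps B=0 W=0
Move 2: W@(2,3) -> caps B=0 W=0
Move 3: B@(2,0) -> caps B=0 W=0
Move 4: W@(3,2) -> caps B=0 W=0
Move 5: B@(0,0) -> caps B=0 W=0
Move 6: W@(1,3) -> caps B=0 W=0
Move 7: B@(0,3) -> caps B=0 W=0
Move 8: W@(2,1) -> caps B=0 W=0
Move 9: B@(1,0) -> caps B=0 W=0
Move 10: W@(1,2) -> caps B=0 W=0
Move 11: B@(3,1) -> caps B=0 W=0
Move 12: W@(3,0) -> caps B=0 W=1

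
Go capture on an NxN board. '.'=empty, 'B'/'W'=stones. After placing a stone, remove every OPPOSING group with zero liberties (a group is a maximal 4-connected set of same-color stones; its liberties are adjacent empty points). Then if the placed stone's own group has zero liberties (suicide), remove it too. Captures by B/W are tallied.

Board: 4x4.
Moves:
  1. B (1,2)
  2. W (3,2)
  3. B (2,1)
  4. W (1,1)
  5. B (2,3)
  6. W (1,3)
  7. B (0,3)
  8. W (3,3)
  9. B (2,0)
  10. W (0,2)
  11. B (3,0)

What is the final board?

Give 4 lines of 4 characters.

Move 1: B@(1,2) -> caps B=0 W=0
Move 2: W@(3,2) -> caps B=0 W=0
Move 3: B@(2,1) -> caps B=0 W=0
Move 4: W@(1,1) -> caps B=0 W=0
Move 5: B@(2,3) -> caps B=0 W=0
Move 6: W@(1,3) -> caps B=0 W=0
Move 7: B@(0,3) -> caps B=1 W=0
Move 8: W@(3,3) -> caps B=1 W=0
Move 9: B@(2,0) -> caps B=1 W=0
Move 10: W@(0,2) -> caps B=1 W=0
Move 11: B@(3,0) -> caps B=1 W=0

Answer: ..WB
.WB.
BB.B
B.WW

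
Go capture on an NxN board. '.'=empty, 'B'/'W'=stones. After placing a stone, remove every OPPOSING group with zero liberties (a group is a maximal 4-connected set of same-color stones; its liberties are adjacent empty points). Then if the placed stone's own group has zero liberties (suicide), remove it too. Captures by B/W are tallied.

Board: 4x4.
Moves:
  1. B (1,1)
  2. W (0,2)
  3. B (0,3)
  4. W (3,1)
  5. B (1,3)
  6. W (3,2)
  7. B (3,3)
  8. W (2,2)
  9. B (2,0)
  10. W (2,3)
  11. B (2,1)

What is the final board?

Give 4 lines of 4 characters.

Move 1: B@(1,1) -> caps B=0 W=0
Move 2: W@(0,2) -> caps B=0 W=0
Move 3: B@(0,3) -> caps B=0 W=0
Move 4: W@(3,1) -> caps B=0 W=0
Move 5: B@(1,3) -> caps B=0 W=0
Move 6: W@(3,2) -> caps B=0 W=0
Move 7: B@(3,3) -> caps B=0 W=0
Move 8: W@(2,2) -> caps B=0 W=0
Move 9: B@(2,0) -> caps B=0 W=0
Move 10: W@(2,3) -> caps B=0 W=1
Move 11: B@(2,1) -> caps B=0 W=1

Answer: ..WB
.B.B
BBWW
.WW.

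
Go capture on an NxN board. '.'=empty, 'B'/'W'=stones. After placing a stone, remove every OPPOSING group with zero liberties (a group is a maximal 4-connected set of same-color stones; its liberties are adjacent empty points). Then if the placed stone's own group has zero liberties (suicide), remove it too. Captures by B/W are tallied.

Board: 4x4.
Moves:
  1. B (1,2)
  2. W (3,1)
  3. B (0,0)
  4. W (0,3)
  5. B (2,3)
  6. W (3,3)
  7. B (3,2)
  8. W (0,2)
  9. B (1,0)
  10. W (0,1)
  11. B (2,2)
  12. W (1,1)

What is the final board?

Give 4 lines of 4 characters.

Answer: BWWW
BWB.
..BB
.WB.

Derivation:
Move 1: B@(1,2) -> caps B=0 W=0
Move 2: W@(3,1) -> caps B=0 W=0
Move 3: B@(0,0) -> caps B=0 W=0
Move 4: W@(0,3) -> caps B=0 W=0
Move 5: B@(2,3) -> caps B=0 W=0
Move 6: W@(3,3) -> caps B=0 W=0
Move 7: B@(3,2) -> caps B=1 W=0
Move 8: W@(0,2) -> caps B=1 W=0
Move 9: B@(1,0) -> caps B=1 W=0
Move 10: W@(0,1) -> caps B=1 W=0
Move 11: B@(2,2) -> caps B=1 W=0
Move 12: W@(1,1) -> caps B=1 W=0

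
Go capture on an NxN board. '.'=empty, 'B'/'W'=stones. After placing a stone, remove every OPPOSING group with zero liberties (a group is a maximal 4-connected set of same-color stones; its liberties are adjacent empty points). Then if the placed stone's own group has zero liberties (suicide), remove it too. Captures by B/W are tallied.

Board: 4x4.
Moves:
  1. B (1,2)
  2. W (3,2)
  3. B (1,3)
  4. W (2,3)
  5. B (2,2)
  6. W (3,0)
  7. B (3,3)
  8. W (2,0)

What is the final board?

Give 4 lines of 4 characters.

Answer: ....
..BB
W.B.
W.WB

Derivation:
Move 1: B@(1,2) -> caps B=0 W=0
Move 2: W@(3,2) -> caps B=0 W=0
Move 3: B@(1,3) -> caps B=0 W=0
Move 4: W@(2,3) -> caps B=0 W=0
Move 5: B@(2,2) -> caps B=0 W=0
Move 6: W@(3,0) -> caps B=0 W=0
Move 7: B@(3,3) -> caps B=1 W=0
Move 8: W@(2,0) -> caps B=1 W=0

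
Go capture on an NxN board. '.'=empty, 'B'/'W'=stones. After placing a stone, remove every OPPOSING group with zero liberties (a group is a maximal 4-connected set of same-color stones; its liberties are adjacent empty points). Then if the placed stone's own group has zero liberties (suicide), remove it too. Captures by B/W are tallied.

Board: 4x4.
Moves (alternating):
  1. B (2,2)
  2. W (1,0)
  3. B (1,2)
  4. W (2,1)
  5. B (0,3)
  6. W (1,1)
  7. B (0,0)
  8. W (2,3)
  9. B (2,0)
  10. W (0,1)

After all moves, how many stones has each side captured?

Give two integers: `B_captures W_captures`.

Move 1: B@(2,2) -> caps B=0 W=0
Move 2: W@(1,0) -> caps B=0 W=0
Move 3: B@(1,2) -> caps B=0 W=0
Move 4: W@(2,1) -> caps B=0 W=0
Move 5: B@(0,3) -> caps B=0 W=0
Move 6: W@(1,1) -> caps B=0 W=0
Move 7: B@(0,0) -> caps B=0 W=0
Move 8: W@(2,3) -> caps B=0 W=0
Move 9: B@(2,0) -> caps B=0 W=0
Move 10: W@(0,1) -> caps B=0 W=1

Answer: 0 1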